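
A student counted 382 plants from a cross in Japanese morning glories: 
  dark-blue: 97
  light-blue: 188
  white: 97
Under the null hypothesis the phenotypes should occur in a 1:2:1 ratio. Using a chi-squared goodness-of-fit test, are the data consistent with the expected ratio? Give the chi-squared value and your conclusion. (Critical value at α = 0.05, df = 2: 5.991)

0.094; consistent

Expected counts for N = 382 under a 1:2:1 ratio (total parts = 4):
  dark-blue: 382 × 1/4 = 95.5
  light-blue: 382 × 2/4 = 191
  white: 382 × 1/4 = 95.5
χ² = Σ (O − E)² / E
  dark-blue: (97 − 95.5)² / 95.5 = 0.0236
  light-blue: (188 − 191)² / 191 = 0.0471
  white: (97 − 95.5)² / 95.5 = 0.0236
χ² = 0.0236 + 0.0471 + 0.0236 = 0.0943 ≈ 0.094
Degrees of freedom = 3 − 1 = 2; critical value at α = 0.05 is 5.991.
Since 0.094 < 5.991, we fail to reject the null hypothesis — the data are consistent with the 1:2:1 ratio.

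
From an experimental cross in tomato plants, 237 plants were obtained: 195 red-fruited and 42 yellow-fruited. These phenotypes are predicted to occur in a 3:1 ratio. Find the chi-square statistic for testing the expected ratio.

6.696

Total ratio parts = 4. Expected numbers out of 237:
  red-fruited: 237 × 3/4 = 177.75
  yellow-fruited: 237 × 1/4 = 59.25
χ² = Σ (O − E)² / E
  red-fruited: (195 − 177.75)² / 177.75 = 1.6741
  yellow-fruited: (42 − 59.25)² / 59.25 = 5.0222
χ² = 1.6741 + 5.0222 = 6.6963 ≈ 6.696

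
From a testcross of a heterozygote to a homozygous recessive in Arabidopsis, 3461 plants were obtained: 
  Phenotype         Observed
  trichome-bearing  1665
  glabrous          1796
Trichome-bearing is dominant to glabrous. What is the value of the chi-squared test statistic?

A testcross of a heterozygote (Aa × aa) gives a 1:1 phenotypic ratio.
Expected counts for N = 3461 under a 1:1 ratio (total parts = 2):
  trichome-bearing: 3461 × 1/2 = 1730.5
  glabrous: 3461 × 1/2 = 1730.5
χ² = Σ (O − E)² / E
  trichome-bearing: (1665 − 1730.5)² / 1730.5 = 2.4792
  glabrous: (1796 − 1730.5)² / 1730.5 = 2.4792
χ² = 2.4792 + 2.4792 = 4.9584 ≈ 4.958

4.958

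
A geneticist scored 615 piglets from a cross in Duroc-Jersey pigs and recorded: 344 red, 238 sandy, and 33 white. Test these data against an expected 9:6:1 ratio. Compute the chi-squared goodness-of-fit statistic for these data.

Under the 9:6:1 hypothesis (Σ ratio = 16, N = 615):
  red: 615 × 9/16 = 345.9375
  sandy: 615 × 6/16 = 230.625
  white: 615 × 1/16 = 38.4375
χ² = Σ (O − E)² / E
  red: (344 − 345.9375)² / 345.9375 = 0.0109
  sandy: (238 − 230.625)² / 230.625 = 0.2358
  white: (33 − 38.4375)² / 38.4375 = 0.7692
χ² = 0.0109 + 0.2358 + 0.7692 = 1.0159 ≈ 1.016

1.016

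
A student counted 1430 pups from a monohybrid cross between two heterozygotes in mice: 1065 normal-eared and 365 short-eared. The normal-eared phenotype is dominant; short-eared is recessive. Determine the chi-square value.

0.210

For a monohybrid cross between heterozygotes with complete dominance, the expected phenotypic ratio is 3:1.
Total ratio parts = 4. Expected numbers out of 1430:
  normal-eared: 1430 × 3/4 = 1072.5
  short-eared: 1430 × 1/4 = 357.5
χ² = Σ (O − E)² / E
  normal-eared: (1065 − 1072.5)² / 1072.5 = 0.0524
  short-eared: (365 − 357.5)² / 357.5 = 0.1573
χ² = 0.0524 + 0.1573 = 0.2097 ≈ 0.210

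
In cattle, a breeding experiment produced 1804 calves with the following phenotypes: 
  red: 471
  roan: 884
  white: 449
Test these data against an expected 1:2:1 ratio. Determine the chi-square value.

1.255

Expected counts for N = 1804 under a 1:2:1 ratio (total parts = 4):
  red: 1804 × 1/4 = 451
  roan: 1804 × 2/4 = 902
  white: 1804 × 1/4 = 451
χ² = Σ (O − E)² / E
  red: (471 − 451)² / 451 = 0.8869
  roan: (884 − 902)² / 902 = 0.3592
  white: (449 − 451)² / 451 = 0.0089
χ² = 0.8869 + 0.3592 + 0.0089 = 1.255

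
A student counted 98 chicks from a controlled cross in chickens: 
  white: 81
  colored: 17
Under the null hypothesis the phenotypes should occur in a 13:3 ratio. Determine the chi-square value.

The 13:3 ratio has 16 parts, so with N = 98 the expected counts are:
  white: 98 × 13/16 = 79.625
  colored: 98 × 3/16 = 18.375
χ² = Σ (O − E)² / E
  white: (81 − 79.625)² / 79.625 = 0.0237
  colored: (17 − 18.375)² / 18.375 = 0.1029
χ² = 0.0237 + 0.1029 = 0.1266 ≈ 0.127

0.127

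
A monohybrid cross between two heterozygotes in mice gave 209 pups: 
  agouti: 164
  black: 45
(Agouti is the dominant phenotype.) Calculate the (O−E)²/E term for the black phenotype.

For a monohybrid cross between heterozygotes with complete dominance, the expected phenotypic ratio is 3:1.
Expected counts for N = 209 under a 3:1 ratio (total parts = 4):
  agouti: 209 × 3/4 = 156.75
  black: 209 × 1/4 = 52.25
Contribution of black: (45 − 52.25)² / 52.25 = 1.0060

1.006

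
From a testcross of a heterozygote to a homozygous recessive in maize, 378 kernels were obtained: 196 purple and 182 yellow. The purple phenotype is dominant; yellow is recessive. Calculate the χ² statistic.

A testcross of a heterozygote (Aa × aa) gives a 1:1 phenotypic ratio.
Under the 1:1 hypothesis (Σ ratio = 2, N = 378):
  purple: 378 × 1/2 = 189
  yellow: 378 × 1/2 = 189
χ² = Σ (O − E)² / E
  purple: (196 − 189)² / 189 = 0.2593
  yellow: (182 − 189)² / 189 = 0.2593
χ² = 0.2593 + 0.2593 = 0.5186 ≈ 0.519

0.519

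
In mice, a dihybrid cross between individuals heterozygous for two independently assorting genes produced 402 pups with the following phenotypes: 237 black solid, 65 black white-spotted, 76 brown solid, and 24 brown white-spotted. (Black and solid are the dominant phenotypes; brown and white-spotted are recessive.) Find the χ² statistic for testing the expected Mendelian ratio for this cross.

2.007

A dihybrid F₂ with independent assortment and complete dominance at both loci gives a 9:3:3:1 phenotypic ratio.
Total ratio parts = 16. Expected numbers out of 402:
  black solid: 402 × 9/16 = 226.125
  black white-spotted: 402 × 3/16 = 75.375
  brown solid: 402 × 3/16 = 75.375
  brown white-spotted: 402 × 1/16 = 25.125
χ² = Σ (O − E)² / E
  black solid: (237 − 226.125)² / 226.125 = 0.5230
  black white-spotted: (65 − 75.375)² / 75.375 = 1.4281
  brown solid: (76 − 75.375)² / 75.375 = 0.0052
  brown white-spotted: (24 − 25.125)² / 25.125 = 0.0504
χ² = 0.5230 + 1.4281 + 0.0052 + 0.0504 = 2.0067 ≈ 2.007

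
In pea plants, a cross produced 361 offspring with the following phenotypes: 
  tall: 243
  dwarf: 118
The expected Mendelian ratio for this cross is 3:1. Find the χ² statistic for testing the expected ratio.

Total ratio parts = 4. Expected numbers out of 361:
  tall: 361 × 3/4 = 270.75
  dwarf: 361 × 1/4 = 90.25
χ² = Σ (O − E)² / E
  tall: (243 − 270.75)² / 270.75 = 2.8442
  dwarf: (118 − 90.25)² / 90.25 = 8.5325
χ² = 2.8442 + 8.5325 = 11.3767 ≈ 11.377

11.377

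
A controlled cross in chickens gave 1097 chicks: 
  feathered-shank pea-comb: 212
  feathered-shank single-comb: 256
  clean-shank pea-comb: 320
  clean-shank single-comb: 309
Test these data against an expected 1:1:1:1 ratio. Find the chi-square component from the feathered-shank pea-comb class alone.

14.130

Expected counts for N = 1097 under a 1:1:1:1 ratio (total parts = 4):
  feathered-shank pea-comb: 1097 × 1/4 = 274.25
  feathered-shank single-comb: 1097 × 1/4 = 274.25
  clean-shank pea-comb: 1097 × 1/4 = 274.25
  clean-shank single-comb: 1097 × 1/4 = 274.25
Contribution of feathered-shank pea-comb: (212 − 274.25)² / 274.25 = 14.1297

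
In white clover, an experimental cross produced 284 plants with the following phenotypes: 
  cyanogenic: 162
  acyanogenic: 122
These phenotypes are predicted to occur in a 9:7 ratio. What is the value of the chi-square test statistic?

Under the 9:7 hypothesis (Σ ratio = 16, N = 284):
  cyanogenic: 284 × 9/16 = 159.75
  acyanogenic: 284 × 7/16 = 124.25
χ² = Σ (O − E)² / E
  cyanogenic: (162 − 159.75)² / 159.75 = 0.0317
  acyanogenic: (122 − 124.25)² / 124.25 = 0.0407
χ² = 0.0317 + 0.0407 = 0.0724 ≈ 0.072

0.072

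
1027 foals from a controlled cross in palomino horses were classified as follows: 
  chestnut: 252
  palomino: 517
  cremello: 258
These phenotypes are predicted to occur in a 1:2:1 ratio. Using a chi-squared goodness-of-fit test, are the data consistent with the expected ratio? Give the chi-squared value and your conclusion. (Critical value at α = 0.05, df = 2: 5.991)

0.118; consistent

Total ratio parts = 4. Expected numbers out of 1027:
  chestnut: 1027 × 1/4 = 256.75
  palomino: 1027 × 2/4 = 513.5
  cremello: 1027 × 1/4 = 256.75
χ² = Σ (O − E)² / E
  chestnut: (252 − 256.75)² / 256.75 = 0.0879
  palomino: (517 − 513.5)² / 513.5 = 0.0239
  cremello: (258 − 256.75)² / 256.75 = 0.0061
χ² = 0.0879 + 0.0239 + 0.0061 = 0.1179 ≈ 0.118
Degrees of freedom = 3 − 1 = 2; critical value at α = 0.05 is 5.991.
Since 0.118 < 5.991, we fail to reject the null hypothesis — the data are consistent with the 1:2:1 ratio.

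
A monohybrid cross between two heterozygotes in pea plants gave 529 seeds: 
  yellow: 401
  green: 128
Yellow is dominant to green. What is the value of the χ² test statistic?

For a monohybrid cross between heterozygotes with complete dominance, the expected phenotypic ratio is 3:1.
The 3:1 ratio has 4 parts, so with N = 529 the expected counts are:
  yellow: 529 × 3/4 = 396.75
  green: 529 × 1/4 = 132.25
χ² = Σ (O − E)² / E
  yellow: (401 − 396.75)² / 396.75 = 0.0455
  green: (128 − 132.25)² / 132.25 = 0.1366
χ² = 0.0455 + 0.1366 = 0.1821 ≈ 0.182

0.182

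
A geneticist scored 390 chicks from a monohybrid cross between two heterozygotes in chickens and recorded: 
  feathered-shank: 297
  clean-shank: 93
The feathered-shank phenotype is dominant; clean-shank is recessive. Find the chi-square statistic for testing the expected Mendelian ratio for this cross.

0.277

For a monohybrid cross between heterozygotes with complete dominance, the expected phenotypic ratio is 3:1.
The 3:1 ratio has 4 parts, so with N = 390 the expected counts are:
  feathered-shank: 390 × 3/4 = 292.5
  clean-shank: 390 × 1/4 = 97.5
χ² = Σ (O − E)² / E
  feathered-shank: (297 − 292.5)² / 292.5 = 0.0692
  clean-shank: (93 − 97.5)² / 97.5 = 0.2077
χ² = 0.0692 + 0.2077 = 0.2769 ≈ 0.277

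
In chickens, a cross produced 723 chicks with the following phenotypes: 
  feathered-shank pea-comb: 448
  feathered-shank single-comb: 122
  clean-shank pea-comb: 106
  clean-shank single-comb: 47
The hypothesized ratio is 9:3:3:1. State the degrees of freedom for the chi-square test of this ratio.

3

A goodness-of-fit test with 4 phenotype classes has df = 4 − 1 = 3.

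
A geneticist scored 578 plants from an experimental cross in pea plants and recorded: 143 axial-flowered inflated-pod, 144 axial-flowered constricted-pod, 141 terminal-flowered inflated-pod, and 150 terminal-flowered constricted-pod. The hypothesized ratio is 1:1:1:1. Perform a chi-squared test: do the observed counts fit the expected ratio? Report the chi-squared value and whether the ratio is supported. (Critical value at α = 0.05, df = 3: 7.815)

0.311; consistent

Under the 1:1:1:1 hypothesis (Σ ratio = 4, N = 578):
  axial-flowered inflated-pod: 578 × 1/4 = 144.5
  axial-flowered constricted-pod: 578 × 1/4 = 144.5
  terminal-flowered inflated-pod: 578 × 1/4 = 144.5
  terminal-flowered constricted-pod: 578 × 1/4 = 144.5
χ² = Σ (O − E)² / E
  axial-flowered inflated-pod: (143 − 144.5)² / 144.5 = 0.0156
  axial-flowered constricted-pod: (144 − 144.5)² / 144.5 = 0.0017
  terminal-flowered inflated-pod: (141 − 144.5)² / 144.5 = 0.0848
  terminal-flowered constricted-pod: (150 − 144.5)² / 144.5 = 0.2093
χ² = 0.0156 + 0.0017 + 0.0848 + 0.2093 = 0.3114 ≈ 0.311
Degrees of freedom = 4 − 1 = 3; critical value at α = 0.05 is 7.815.
Since 0.311 < 7.815, we fail to reject the null hypothesis — the data are consistent with the 1:1:1:1 ratio.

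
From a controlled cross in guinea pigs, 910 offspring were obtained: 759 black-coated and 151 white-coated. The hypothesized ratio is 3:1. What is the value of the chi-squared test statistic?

The 3:1 ratio has 4 parts, so with N = 910 the expected counts are:
  black-coated: 910 × 3/4 = 682.5
  white-coated: 910 × 1/4 = 227.5
χ² = Σ (O − E)² / E
  black-coated: (759 − 682.5)² / 682.5 = 8.5747
  white-coated: (151 − 227.5)² / 227.5 = 25.7242
χ² = 8.5747 + 25.7242 = 34.2989 ≈ 34.299

34.299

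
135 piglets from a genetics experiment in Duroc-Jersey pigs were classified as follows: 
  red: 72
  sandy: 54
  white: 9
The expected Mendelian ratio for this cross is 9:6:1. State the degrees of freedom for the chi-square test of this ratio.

2

A goodness-of-fit test with 3 phenotype classes has df = 3 − 1 = 2.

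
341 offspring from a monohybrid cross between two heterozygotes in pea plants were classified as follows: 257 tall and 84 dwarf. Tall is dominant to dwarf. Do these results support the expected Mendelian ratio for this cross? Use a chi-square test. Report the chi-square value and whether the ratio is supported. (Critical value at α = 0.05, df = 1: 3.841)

For a monohybrid cross between heterozygotes with complete dominance, the expected phenotypic ratio is 3:1.
Expected counts for N = 341 under a 3:1 ratio (total parts = 4):
  tall: 341 × 3/4 = 255.75
  dwarf: 341 × 1/4 = 85.25
χ² = Σ (O − E)² / E
  tall: (257 − 255.75)² / 255.75 = 0.0061
  dwarf: (84 − 85.25)² / 85.25 = 0.0183
χ² = 0.0061 + 0.0183 = 0.0244 ≈ 0.024
Degrees of freedom = 2 − 1 = 1; critical value at α = 0.05 is 3.841.
Since 0.024 < 3.841, we fail to reject the null hypothesis — the data are consistent with the 3:1 ratio.

0.024; consistent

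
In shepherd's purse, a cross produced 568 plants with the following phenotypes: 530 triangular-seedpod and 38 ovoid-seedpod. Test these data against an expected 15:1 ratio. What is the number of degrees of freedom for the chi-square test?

1

A goodness-of-fit test with 2 phenotype classes has df = 2 − 1 = 1.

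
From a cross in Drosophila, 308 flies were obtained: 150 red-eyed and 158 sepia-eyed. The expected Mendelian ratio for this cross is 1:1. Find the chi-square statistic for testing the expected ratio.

0.208

Under the 1:1 hypothesis (Σ ratio = 2, N = 308):
  red-eyed: 308 × 1/2 = 154
  sepia-eyed: 308 × 1/2 = 154
χ² = Σ (O − E)² / E
  red-eyed: (150 − 154)² / 154 = 0.1039
  sepia-eyed: (158 − 154)² / 154 = 0.1039
χ² = 0.1039 + 0.1039 = 0.2078 ≈ 0.208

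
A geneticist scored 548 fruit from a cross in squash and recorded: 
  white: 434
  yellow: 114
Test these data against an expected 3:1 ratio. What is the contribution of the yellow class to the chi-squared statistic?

The 3:1 ratio has 4 parts, so with N = 548 the expected counts are:
  white: 548 × 3/4 = 411
  yellow: 548 × 1/4 = 137
Contribution of yellow: (114 − 137)² / 137 = 3.8613

3.861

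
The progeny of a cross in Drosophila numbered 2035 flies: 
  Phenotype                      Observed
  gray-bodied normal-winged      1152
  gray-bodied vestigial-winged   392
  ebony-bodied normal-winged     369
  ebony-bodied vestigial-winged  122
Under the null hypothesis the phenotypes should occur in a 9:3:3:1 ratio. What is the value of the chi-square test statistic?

0.957

The 9:3:3:1 ratio has 16 parts, so with N = 2035 the expected counts are:
  gray-bodied normal-winged: 2035 × 9/16 = 1144.6875
  gray-bodied vestigial-winged: 2035 × 3/16 = 381.5625
  ebony-bodied normal-winged: 2035 × 3/16 = 381.5625
  ebony-bodied vestigial-winged: 2035 × 1/16 = 127.1875
χ² = Σ (O − E)² / E
  gray-bodied normal-winged: (1152 − 1144.6875)² / 1144.6875 = 0.0467
  gray-bodied vestigial-winged: (392 − 381.5625)² / 381.5625 = 0.2855
  ebony-bodied normal-winged: (369 − 381.5625)² / 381.5625 = 0.4136
  ebony-bodied vestigial-winged: (122 − 127.1875)² / 127.1875 = 0.2116
χ² = 0.0467 + 0.2855 + 0.4136 + 0.2116 = 0.9574 ≈ 0.957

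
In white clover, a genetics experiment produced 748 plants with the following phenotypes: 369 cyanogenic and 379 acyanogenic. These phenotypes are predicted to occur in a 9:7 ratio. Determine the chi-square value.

14.549

The 9:7 ratio has 16 parts, so with N = 748 the expected counts are:
  cyanogenic: 748 × 9/16 = 420.75
  acyanogenic: 748 × 7/16 = 327.25
χ² = Σ (O − E)² / E
  cyanogenic: (369 − 420.75)² / 420.75 = 6.3650
  acyanogenic: (379 − 327.25)² / 327.25 = 8.1835
χ² = 6.3650 + 8.1835 = 14.5485 ≈ 14.549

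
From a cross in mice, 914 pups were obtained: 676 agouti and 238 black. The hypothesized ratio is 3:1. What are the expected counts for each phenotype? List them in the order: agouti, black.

685.5, 228.5

Expected counts for N = 914 under a 3:1 ratio (total parts = 4):
  agouti: 914 × 3/4 = 685.5
  black: 914 × 1/4 = 228.5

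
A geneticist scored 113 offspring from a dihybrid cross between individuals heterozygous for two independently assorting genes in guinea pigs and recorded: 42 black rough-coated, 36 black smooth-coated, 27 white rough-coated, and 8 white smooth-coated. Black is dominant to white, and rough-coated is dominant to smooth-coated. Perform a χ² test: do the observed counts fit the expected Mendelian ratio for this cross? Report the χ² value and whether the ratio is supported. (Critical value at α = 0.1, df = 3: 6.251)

A dihybrid F₂ with independent assortment and complete dominance at both loci gives a 9:3:3:1 phenotypic ratio.
Expected counts for N = 113 under a 9:3:3:1 ratio (total parts = 16):
  black rough-coated: 113 × 9/16 = 63.5625
  black smooth-coated: 113 × 3/16 = 21.1875
  white rough-coated: 113 × 3/16 = 21.1875
  white smooth-coated: 113 × 1/16 = 7.0625
χ² = Σ (O − E)² / E
  black rough-coated: (42 − 63.5625)² / 63.5625 = 7.3147
  black smooth-coated: (36 − 21.1875)² / 21.1875 = 10.3556
  white rough-coated: (27 − 21.1875)² / 21.1875 = 1.5946
  white smooth-coated: (8 − 7.0625)² / 7.0625 = 0.1244
χ² = 7.3147 + 10.3556 + 1.5946 + 0.1244 = 19.3893 ≈ 19.389
Degrees of freedom = 4 − 1 = 3; critical value at α = 0.1 is 6.251.
Since 19.389 > 6.251, we reject the null hypothesis — the data do not fit the 9:3:3:1 ratio.

19.389; not consistent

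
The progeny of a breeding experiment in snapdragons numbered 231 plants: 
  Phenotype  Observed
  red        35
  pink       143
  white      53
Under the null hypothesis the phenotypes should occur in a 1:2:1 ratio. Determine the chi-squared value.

Total ratio parts = 4. Expected numbers out of 231:
  red: 231 × 1/4 = 57.75
  pink: 231 × 2/4 = 115.5
  white: 231 × 1/4 = 57.75
χ² = Σ (O − E)² / E
  red: (35 − 57.75)² / 57.75 = 8.9621
  pink: (143 − 115.5)² / 115.5 = 6.5476
  white: (53 − 57.75)² / 57.75 = 0.3907
χ² = 8.9621 + 6.5476 + 0.3907 = 15.9004 ≈ 15.900

15.900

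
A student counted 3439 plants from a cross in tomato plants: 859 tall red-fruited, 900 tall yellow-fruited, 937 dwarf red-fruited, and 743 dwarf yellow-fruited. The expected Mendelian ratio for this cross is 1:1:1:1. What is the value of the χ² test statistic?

24.680

The 1:1:1:1 ratio has 4 parts, so with N = 3439 the expected counts are:
  tall red-fruited: 3439 × 1/4 = 859.75
  tall yellow-fruited: 3439 × 1/4 = 859.75
  dwarf red-fruited: 3439 × 1/4 = 859.75
  dwarf yellow-fruited: 3439 × 1/4 = 859.75
χ² = Σ (O − E)² / E
  tall red-fruited: (859 − 859.75)² / 859.75 = 0.0007
  tall yellow-fruited: (900 − 859.75)² / 859.75 = 1.8843
  dwarf red-fruited: (937 − 859.75)² / 859.75 = 6.9410
  dwarf yellow-fruited: (743 − 859.75)² / 859.75 = 15.8541
χ² = 0.0007 + 1.8843 + 6.9410 + 15.8541 = 24.6801 ≈ 24.680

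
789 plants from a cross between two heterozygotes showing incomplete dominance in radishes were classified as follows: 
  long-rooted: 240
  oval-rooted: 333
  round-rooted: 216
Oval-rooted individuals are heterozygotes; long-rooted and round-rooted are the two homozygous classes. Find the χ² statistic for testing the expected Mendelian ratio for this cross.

20.635

With incomplete dominance, a heterozygote × heterozygote cross gives a 1:2:1 phenotypic ratio.
Total ratio parts = 4. Expected numbers out of 789:
  long-rooted: 789 × 1/4 = 197.25
  oval-rooted: 789 × 2/4 = 394.5
  round-rooted: 789 × 1/4 = 197.25
χ² = Σ (O − E)² / E
  long-rooted: (240 − 197.25)² / 197.25 = 9.2652
  oval-rooted: (333 − 394.5)² / 394.5 = 9.5875
  round-rooted: (216 − 197.25)² / 197.25 = 1.7823
χ² = 9.2652 + 9.5875 + 1.7823 = 20.635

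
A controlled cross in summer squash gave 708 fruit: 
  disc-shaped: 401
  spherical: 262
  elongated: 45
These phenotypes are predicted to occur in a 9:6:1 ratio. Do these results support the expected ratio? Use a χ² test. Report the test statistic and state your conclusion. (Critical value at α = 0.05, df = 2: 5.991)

Expected counts for N = 708 under a 9:6:1 ratio (total parts = 16):
  disc-shaped: 708 × 9/16 = 398.25
  spherical: 708 × 6/16 = 265.5
  elongated: 708 × 1/16 = 44.25
χ² = Σ (O − E)² / E
  disc-shaped: (401 − 398.25)² / 398.25 = 0.0190
  spherical: (262 − 265.5)² / 265.5 = 0.0461
  elongated: (45 − 44.25)² / 44.25 = 0.0127
χ² = 0.0190 + 0.0461 + 0.0127 = 0.0778 ≈ 0.078
Degrees of freedom = 3 − 1 = 2; critical value at α = 0.05 is 5.991.
Since 0.078 < 5.991, we fail to reject the null hypothesis — the data are consistent with the 9:6:1 ratio.

0.078; consistent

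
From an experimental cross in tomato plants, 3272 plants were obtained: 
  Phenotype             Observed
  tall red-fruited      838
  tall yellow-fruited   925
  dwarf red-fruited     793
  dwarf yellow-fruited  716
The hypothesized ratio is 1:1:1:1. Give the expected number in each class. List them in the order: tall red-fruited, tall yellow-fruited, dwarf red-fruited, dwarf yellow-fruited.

Under the 1:1:1:1 hypothesis (Σ ratio = 4, N = 3272):
  tall red-fruited: 3272 × 1/4 = 818
  tall yellow-fruited: 3272 × 1/4 = 818
  dwarf red-fruited: 3272 × 1/4 = 818
  dwarf yellow-fruited: 3272 × 1/4 = 818

818, 818, 818, 818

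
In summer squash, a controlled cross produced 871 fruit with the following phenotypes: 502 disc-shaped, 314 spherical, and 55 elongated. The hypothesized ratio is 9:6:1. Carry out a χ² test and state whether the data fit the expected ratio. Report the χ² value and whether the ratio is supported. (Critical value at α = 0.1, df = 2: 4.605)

0.791; consistent

Expected counts for N = 871 under a 9:6:1 ratio (total parts = 16):
  disc-shaped: 871 × 9/16 = 489.9375
  spherical: 871 × 6/16 = 326.625
  elongated: 871 × 1/16 = 54.4375
χ² = Σ (O − E)² / E
  disc-shaped: (502 − 489.9375)² / 489.9375 = 0.2970
  spherical: (314 − 326.625)² / 326.625 = 0.4880
  elongated: (55 − 54.4375)² / 54.4375 = 0.0058
χ² = 0.2970 + 0.4880 + 0.0058 = 0.7908 ≈ 0.791
Degrees of freedom = 3 − 1 = 2; critical value at α = 0.1 is 4.605.
Since 0.791 < 4.605, we fail to reject the null hypothesis — the data are consistent with the 9:6:1 ratio.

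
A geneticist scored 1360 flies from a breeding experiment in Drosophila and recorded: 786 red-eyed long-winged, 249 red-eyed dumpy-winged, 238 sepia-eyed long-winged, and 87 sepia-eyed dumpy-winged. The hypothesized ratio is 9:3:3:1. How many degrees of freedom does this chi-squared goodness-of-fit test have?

A goodness-of-fit test with 4 phenotype classes has df = 4 − 1 = 3.

3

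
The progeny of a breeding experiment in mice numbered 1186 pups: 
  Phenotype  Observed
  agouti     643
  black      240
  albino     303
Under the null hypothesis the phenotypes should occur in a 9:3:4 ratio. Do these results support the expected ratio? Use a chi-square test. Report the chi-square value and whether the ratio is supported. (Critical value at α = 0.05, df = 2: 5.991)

2.412; consistent

Total ratio parts = 16. Expected numbers out of 1186:
  agouti: 1186 × 9/16 = 667.125
  black: 1186 × 3/16 = 222.375
  albino: 1186 × 4/16 = 296.5
χ² = Σ (O − E)² / E
  agouti: (643 − 667.125)² / 667.125 = 0.8724
  black: (240 − 222.375)² / 222.375 = 1.3969
  albino: (303 − 296.5)² / 296.5 = 0.1425
χ² = 0.8724 + 1.3969 + 0.1425 = 2.4118 ≈ 2.412
Degrees of freedom = 3 − 1 = 2; critical value at α = 0.05 is 5.991.
Since 2.412 < 5.991, we fail to reject the null hypothesis — the data are consistent with the 9:3:4 ratio.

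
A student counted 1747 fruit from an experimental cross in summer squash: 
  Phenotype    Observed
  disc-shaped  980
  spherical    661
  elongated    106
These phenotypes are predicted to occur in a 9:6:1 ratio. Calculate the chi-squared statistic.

0.153

Total ratio parts = 16. Expected numbers out of 1747:
  disc-shaped: 1747 × 9/16 = 982.6875
  spherical: 1747 × 6/16 = 655.125
  elongated: 1747 × 1/16 = 109.1875
χ² = Σ (O − E)² / E
  disc-shaped: (980 − 982.6875)² / 982.6875 = 0.0073
  spherical: (661 − 655.125)² / 655.125 = 0.0527
  elongated: (106 − 109.1875)² / 109.1875 = 0.0931
χ² = 0.0073 + 0.0527 + 0.0931 = 0.1531 ≈ 0.153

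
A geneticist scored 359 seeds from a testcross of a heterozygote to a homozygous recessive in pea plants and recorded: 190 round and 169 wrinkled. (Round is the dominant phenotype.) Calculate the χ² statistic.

A testcross of a heterozygote (Aa × aa) gives a 1:1 phenotypic ratio.
The 1:1 ratio has 2 parts, so with N = 359 the expected counts are:
  round: 359 × 1/2 = 179.5
  wrinkled: 359 × 1/2 = 179.5
χ² = Σ (O − E)² / E
  round: (190 − 179.5)² / 179.5 = 0.6142
  wrinkled: (169 − 179.5)² / 179.5 = 0.6142
χ² = 0.6142 + 0.6142 = 1.2284 ≈ 1.228

1.228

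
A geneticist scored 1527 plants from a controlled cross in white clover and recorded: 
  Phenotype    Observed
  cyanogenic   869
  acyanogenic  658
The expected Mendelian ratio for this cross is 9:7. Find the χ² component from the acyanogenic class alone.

Total ratio parts = 16. Expected numbers out of 1527:
  cyanogenic: 1527 × 9/16 = 858.9375
  acyanogenic: 1527 × 7/16 = 668.0625
Contribution of acyanogenic: (658 − 668.0625)² / 668.0625 = 0.1516

0.152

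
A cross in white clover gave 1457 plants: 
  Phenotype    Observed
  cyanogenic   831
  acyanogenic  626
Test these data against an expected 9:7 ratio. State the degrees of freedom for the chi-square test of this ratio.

1

A goodness-of-fit test with 2 phenotype classes has df = 2 − 1 = 1.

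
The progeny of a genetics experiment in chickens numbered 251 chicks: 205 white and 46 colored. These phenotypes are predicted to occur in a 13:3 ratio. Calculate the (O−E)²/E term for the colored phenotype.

0.024

Expected counts for N = 251 under a 13:3 ratio (total parts = 16):
  white: 251 × 13/16 = 203.9375
  colored: 251 × 3/16 = 47.0625
Contribution of colored: (46 − 47.0625)² / 47.0625 = 0.0240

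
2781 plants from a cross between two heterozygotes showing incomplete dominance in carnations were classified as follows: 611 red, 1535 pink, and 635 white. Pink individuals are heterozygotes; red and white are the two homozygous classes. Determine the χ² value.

30.447

With incomplete dominance, a heterozygote × heterozygote cross gives a 1:2:1 phenotypic ratio.
Expected counts for N = 2781 under a 1:2:1 ratio (total parts = 4):
  red: 2781 × 1/4 = 695.25
  pink: 2781 × 2/4 = 1390.5
  white: 2781 × 1/4 = 695.25
χ² = Σ (O − E)² / E
  red: (611 − 695.25)² / 695.25 = 10.2094
  pink: (1535 − 1390.5)² / 1390.5 = 15.0164
  white: (635 − 695.25)² / 695.25 = 5.2212
χ² = 10.2094 + 15.0164 + 5.2212 = 30.447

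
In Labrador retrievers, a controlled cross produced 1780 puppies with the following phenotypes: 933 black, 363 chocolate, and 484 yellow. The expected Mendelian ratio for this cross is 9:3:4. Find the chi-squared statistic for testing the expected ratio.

Expected counts for N = 1780 under a 9:3:4 ratio (total parts = 16):
  black: 1780 × 9/16 = 1001.25
  chocolate: 1780 × 3/16 = 333.75
  yellow: 1780 × 4/16 = 445
χ² = Σ (O − E)² / E
  black: (933 − 1001.25)² / 1001.25 = 4.6522
  chocolate: (363 − 333.75)² / 333.75 = 2.5635
  yellow: (484 − 445)² / 445 = 3.4180
χ² = 4.6522 + 2.5635 + 3.4180 = 10.6337 ≈ 10.634

10.634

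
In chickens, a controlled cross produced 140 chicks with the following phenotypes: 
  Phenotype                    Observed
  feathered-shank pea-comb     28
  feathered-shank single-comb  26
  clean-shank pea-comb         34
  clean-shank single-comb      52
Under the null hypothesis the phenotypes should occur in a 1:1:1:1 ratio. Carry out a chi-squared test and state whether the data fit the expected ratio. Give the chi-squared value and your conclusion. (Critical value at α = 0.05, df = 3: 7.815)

Expected counts for N = 140 under a 1:1:1:1 ratio (total parts = 4):
  feathered-shank pea-comb: 140 × 1/4 = 35
  feathered-shank single-comb: 140 × 1/4 = 35
  clean-shank pea-comb: 140 × 1/4 = 35
  clean-shank single-comb: 140 × 1/4 = 35
χ² = Σ (O − E)² / E
  feathered-shank pea-comb: (28 − 35)² / 35 = 1.4000
  feathered-shank single-comb: (26 − 35)² / 35 = 2.3143
  clean-shank pea-comb: (34 − 35)² / 35 = 0.0286
  clean-shank single-comb: (52 − 35)² / 35 = 8.2571
χ² = 1.4000 + 2.3143 + 0.0286 + 8.2571 = 12.000
Degrees of freedom = 4 − 1 = 3; critical value at α = 0.05 is 7.815.
Since 12.000 > 7.815, we reject the null hypothesis — the data do not fit the 1:1:1:1 ratio.

12.000; not consistent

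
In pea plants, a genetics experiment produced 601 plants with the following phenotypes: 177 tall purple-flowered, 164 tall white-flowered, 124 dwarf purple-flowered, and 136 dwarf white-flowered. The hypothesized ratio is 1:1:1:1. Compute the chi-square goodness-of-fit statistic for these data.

Total ratio parts = 4. Expected numbers out of 601:
  tall purple-flowered: 601 × 1/4 = 150.25
  tall white-flowered: 601 × 1/4 = 150.25
  dwarf purple-flowered: 601 × 1/4 = 150.25
  dwarf white-flowered: 601 × 1/4 = 150.25
χ² = Σ (O − E)² / E
  tall purple-flowered: (177 − 150.25)² / 150.25 = 4.7625
  tall white-flowered: (164 − 150.25)² / 150.25 = 1.2583
  dwarf purple-flowered: (124 − 150.25)² / 150.25 = 4.5861
  dwarf white-flowered: (136 − 150.25)² / 150.25 = 1.3515
χ² = 4.7625 + 1.2583 + 4.5861 + 1.3515 = 11.9584 ≈ 11.958

11.958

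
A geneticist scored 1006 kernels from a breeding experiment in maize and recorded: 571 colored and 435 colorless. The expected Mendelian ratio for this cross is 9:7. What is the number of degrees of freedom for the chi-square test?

A goodness-of-fit test with 2 phenotype classes has df = 2 − 1 = 1.

1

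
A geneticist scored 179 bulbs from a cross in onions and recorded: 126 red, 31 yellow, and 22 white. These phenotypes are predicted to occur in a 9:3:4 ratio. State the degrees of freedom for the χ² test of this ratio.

A goodness-of-fit test with 3 phenotype classes has df = 3 − 1 = 2.

2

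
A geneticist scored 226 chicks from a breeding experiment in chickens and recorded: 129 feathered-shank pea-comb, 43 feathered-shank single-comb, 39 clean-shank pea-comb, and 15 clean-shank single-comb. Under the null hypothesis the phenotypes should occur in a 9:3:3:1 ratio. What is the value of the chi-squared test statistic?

0.360

The 9:3:3:1 ratio has 16 parts, so with N = 226 the expected counts are:
  feathered-shank pea-comb: 226 × 9/16 = 127.125
  feathered-shank single-comb: 226 × 3/16 = 42.375
  clean-shank pea-comb: 226 × 3/16 = 42.375
  clean-shank single-comb: 226 × 1/16 = 14.125
χ² = Σ (O − E)² / E
  feathered-shank pea-comb: (129 − 127.125)² / 127.125 = 0.0277
  feathered-shank single-comb: (43 − 42.375)² / 42.375 = 0.0092
  clean-shank pea-comb: (39 − 42.375)² / 42.375 = 0.2688
  clean-shank single-comb: (15 − 14.125)² / 14.125 = 0.0542
χ² = 0.0277 + 0.0092 + 0.2688 + 0.0542 = 0.3599 ≈ 0.360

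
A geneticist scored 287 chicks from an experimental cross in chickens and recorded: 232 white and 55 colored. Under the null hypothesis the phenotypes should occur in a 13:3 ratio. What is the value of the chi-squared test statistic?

0.032

Under the 13:3 hypothesis (Σ ratio = 16, N = 287):
  white: 287 × 13/16 = 233.1875
  colored: 287 × 3/16 = 53.8125
χ² = Σ (O − E)² / E
  white: (232 − 233.1875)² / 233.1875 = 0.0060
  colored: (55 − 53.8125)² / 53.8125 = 0.0262
χ² = 0.0060 + 0.0262 = 0.0322 ≈ 0.032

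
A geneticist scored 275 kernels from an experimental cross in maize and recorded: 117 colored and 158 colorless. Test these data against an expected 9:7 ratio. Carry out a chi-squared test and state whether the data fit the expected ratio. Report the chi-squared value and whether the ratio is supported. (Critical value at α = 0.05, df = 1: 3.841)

20.988; not consistent

The 9:7 ratio has 16 parts, so with N = 275 the expected counts are:
  colored: 275 × 9/16 = 154.6875
  colorless: 275 × 7/16 = 120.3125
χ² = Σ (O − E)² / E
  colored: (117 − 154.6875)² / 154.6875 = 9.1820
  colorless: (158 − 120.3125)² / 120.3125 = 11.8055
χ² = 9.1820 + 11.8055 = 20.9875 ≈ 20.988
Degrees of freedom = 2 − 1 = 1; critical value at α = 0.05 is 3.841.
Since 20.988 > 3.841, we reject the null hypothesis — the data do not fit the 9:7 ratio.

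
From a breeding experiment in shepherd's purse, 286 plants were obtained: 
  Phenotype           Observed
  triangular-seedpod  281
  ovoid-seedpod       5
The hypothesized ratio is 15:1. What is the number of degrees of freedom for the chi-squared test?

A goodness-of-fit test with 2 phenotype classes has df = 2 − 1 = 1.

1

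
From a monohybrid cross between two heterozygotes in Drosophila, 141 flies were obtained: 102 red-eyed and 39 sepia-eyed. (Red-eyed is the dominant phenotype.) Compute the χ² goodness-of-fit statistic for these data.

For a monohybrid cross between heterozygotes with complete dominance, the expected phenotypic ratio is 3:1.
The 3:1 ratio has 4 parts, so with N = 141 the expected counts are:
  red-eyed: 141 × 3/4 = 105.75
  sepia-eyed: 141 × 1/4 = 35.25
χ² = Σ (O − E)² / E
  red-eyed: (102 − 105.75)² / 105.75 = 0.1330
  sepia-eyed: (39 − 35.25)² / 35.25 = 0.3989
χ² = 0.1330 + 0.3989 = 0.5319 ≈ 0.532

0.532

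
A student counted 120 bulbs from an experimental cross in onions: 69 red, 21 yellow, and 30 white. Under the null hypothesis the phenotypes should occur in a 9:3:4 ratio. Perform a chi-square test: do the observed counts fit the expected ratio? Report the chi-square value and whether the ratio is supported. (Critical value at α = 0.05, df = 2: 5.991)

0.133; consistent

Expected counts for N = 120 under a 9:3:4 ratio (total parts = 16):
  red: 120 × 9/16 = 67.5
  yellow: 120 × 3/16 = 22.5
  white: 120 × 4/16 = 30
χ² = Σ (O − E)² / E
  red: (69 − 67.5)² / 67.5 = 0.0333
  yellow: (21 − 22.5)² / 22.5 = 0.1000
  white: (30 − 30)² / 30 = 0.0000
χ² = 0.0333 + 0.1000 + 0.0000 = 0.1333 ≈ 0.133
Degrees of freedom = 3 − 1 = 2; critical value at α = 0.05 is 5.991.
Since 0.133 < 5.991, we fail to reject the null hypothesis — the data are consistent with the 9:3:4 ratio.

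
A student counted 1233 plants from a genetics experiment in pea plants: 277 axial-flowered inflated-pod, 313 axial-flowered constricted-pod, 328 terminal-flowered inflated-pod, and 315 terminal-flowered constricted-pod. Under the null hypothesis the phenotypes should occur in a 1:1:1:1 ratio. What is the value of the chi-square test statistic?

The 1:1:1:1 ratio has 4 parts, so with N = 1233 the expected counts are:
  axial-flowered inflated-pod: 1233 × 1/4 = 308.25
  axial-flowered constricted-pod: 1233 × 1/4 = 308.25
  terminal-flowered inflated-pod: 1233 × 1/4 = 308.25
  terminal-flowered constricted-pod: 1233 × 1/4 = 308.25
χ² = Σ (O − E)² / E
  axial-flowered inflated-pod: (277 − 308.25)² / 308.25 = 3.1681
  axial-flowered constricted-pod: (313 − 308.25)² / 308.25 = 0.0732
  terminal-flowered inflated-pod: (328 − 308.25)² / 308.25 = 1.2654
  terminal-flowered constricted-pod: (315 − 308.25)² / 308.25 = 0.1478
χ² = 3.1681 + 0.0732 + 1.2654 + 0.1478 = 4.6545 ≈ 4.655

4.655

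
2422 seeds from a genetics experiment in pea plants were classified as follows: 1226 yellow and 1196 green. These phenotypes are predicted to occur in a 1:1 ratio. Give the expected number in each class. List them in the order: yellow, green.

Under the 1:1 hypothesis (Σ ratio = 2, N = 2422):
  yellow: 2422 × 1/2 = 1211
  green: 2422 × 1/2 = 1211

1211, 1211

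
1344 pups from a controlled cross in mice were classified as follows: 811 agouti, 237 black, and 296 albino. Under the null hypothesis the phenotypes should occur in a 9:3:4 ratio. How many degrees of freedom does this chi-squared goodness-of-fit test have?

2

A goodness-of-fit test with 3 phenotype classes has df = 3 − 1 = 2.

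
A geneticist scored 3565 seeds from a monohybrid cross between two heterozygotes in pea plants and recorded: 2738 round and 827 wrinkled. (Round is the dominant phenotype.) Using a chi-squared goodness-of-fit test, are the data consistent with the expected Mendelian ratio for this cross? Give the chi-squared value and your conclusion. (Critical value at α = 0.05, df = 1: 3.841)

For a monohybrid cross between heterozygotes with complete dominance, the expected phenotypic ratio is 3:1.
Total ratio parts = 4. Expected numbers out of 3565:
  round: 3565 × 3/4 = 2673.75
  wrinkled: 3565 × 1/4 = 891.25
χ² = Σ (O − E)² / E
  round: (2738 − 2673.75)² / 2673.75 = 1.5439
  wrinkled: (827 − 891.25)² / 891.25 = 4.6318
χ² = 1.5439 + 4.6318 = 6.1757 ≈ 6.176
Degrees of freedom = 2 − 1 = 1; critical value at α = 0.05 is 3.841.
Since 6.176 > 3.841, we reject the null hypothesis — the data do not fit the 3:1 ratio.

6.176; not consistent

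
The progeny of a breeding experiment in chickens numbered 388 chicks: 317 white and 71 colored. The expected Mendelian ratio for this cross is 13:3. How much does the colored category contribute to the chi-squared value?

0.042

Total ratio parts = 16. Expected numbers out of 388:
  white: 388 × 13/16 = 315.25
  colored: 388 × 3/16 = 72.75
Contribution of colored: (71 − 72.75)² / 72.75 = 0.0421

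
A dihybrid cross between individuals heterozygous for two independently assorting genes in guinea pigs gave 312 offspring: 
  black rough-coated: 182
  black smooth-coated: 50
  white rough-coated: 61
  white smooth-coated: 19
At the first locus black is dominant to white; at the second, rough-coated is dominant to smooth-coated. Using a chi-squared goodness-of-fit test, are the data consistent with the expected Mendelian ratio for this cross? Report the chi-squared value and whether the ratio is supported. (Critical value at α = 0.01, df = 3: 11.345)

1.595; consistent

A dihybrid F₂ with independent assortment and complete dominance at both loci gives a 9:3:3:1 phenotypic ratio.
Total ratio parts = 16. Expected numbers out of 312:
  black rough-coated: 312 × 9/16 = 175.5
  black smooth-coated: 312 × 3/16 = 58.5
  white rough-coated: 312 × 3/16 = 58.5
  white smooth-coated: 312 × 1/16 = 19.5
χ² = Σ (O − E)² / E
  black rough-coated: (182 − 175.5)² / 175.5 = 0.2407
  black smooth-coated: (50 − 58.5)² / 58.5 = 1.2350
  white rough-coated: (61 − 58.5)² / 58.5 = 0.1068
  white smooth-coated: (19 − 19.5)² / 19.5 = 0.0128
χ² = 0.2407 + 1.2350 + 0.1068 + 0.0128 = 1.5953 ≈ 1.595
Degrees of freedom = 4 − 1 = 3; critical value at α = 0.01 is 11.345.
Since 1.595 < 11.345, we fail to reject the null hypothesis — the data are consistent with the 9:3:3:1 ratio.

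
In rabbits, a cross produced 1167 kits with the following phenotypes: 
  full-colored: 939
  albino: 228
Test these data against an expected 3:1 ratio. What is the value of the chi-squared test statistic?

Under the 3:1 hypothesis (Σ ratio = 4, N = 1167):
  full-colored: 1167 × 3/4 = 875.25
  albino: 1167 × 1/4 = 291.75
χ² = Σ (O − E)² / E
  full-colored: (939 − 875.25)² / 875.25 = 4.6433
  albino: (228 − 291.75)² / 291.75 = 13.9299
χ² = 4.6433 + 13.9299 = 18.5732 ≈ 18.573

18.573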